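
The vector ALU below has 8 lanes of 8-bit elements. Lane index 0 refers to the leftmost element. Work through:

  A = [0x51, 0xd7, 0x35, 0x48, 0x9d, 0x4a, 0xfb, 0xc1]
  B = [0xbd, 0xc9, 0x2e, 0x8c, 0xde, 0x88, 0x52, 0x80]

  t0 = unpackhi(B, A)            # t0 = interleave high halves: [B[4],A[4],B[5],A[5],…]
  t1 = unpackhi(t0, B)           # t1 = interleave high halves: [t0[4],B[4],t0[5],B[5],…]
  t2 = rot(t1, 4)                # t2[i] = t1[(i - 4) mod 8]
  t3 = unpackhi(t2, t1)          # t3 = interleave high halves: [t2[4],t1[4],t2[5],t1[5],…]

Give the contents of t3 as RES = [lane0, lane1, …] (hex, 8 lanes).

RES = [ 0x52  0x80  0xde  0x52  0xfb  0xc1  0x88  0x80 ]

  t0: de 9d 88 4a 52 fb 80 c1
  t1: 52 de fb 88 80 52 c1 80
  t2: 80 52 c1 80 52 de fb 88
  t3: 52 80 de 52 fb c1 88 80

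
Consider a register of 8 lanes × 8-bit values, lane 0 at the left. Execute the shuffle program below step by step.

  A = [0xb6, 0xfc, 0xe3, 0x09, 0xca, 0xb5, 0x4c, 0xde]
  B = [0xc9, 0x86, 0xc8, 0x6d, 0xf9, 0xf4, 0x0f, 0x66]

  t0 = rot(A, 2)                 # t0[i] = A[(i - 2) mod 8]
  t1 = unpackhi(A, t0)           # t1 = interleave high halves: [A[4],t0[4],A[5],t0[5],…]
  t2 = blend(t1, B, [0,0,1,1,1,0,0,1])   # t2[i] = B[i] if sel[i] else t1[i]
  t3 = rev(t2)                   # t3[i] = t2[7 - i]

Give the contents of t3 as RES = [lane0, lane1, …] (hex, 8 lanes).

RES = [0x66, 0xde, 0xca, 0xf9, 0x6d, 0xc8, 0xe3, 0xca]

  t0: 4c de b6 fc e3 09 ca b5
  t1: ca e3 b5 09 4c ca de b5
  t2: ca e3 c8 6d f9 ca de 66
  t3: 66 de ca f9 6d c8 e3 ca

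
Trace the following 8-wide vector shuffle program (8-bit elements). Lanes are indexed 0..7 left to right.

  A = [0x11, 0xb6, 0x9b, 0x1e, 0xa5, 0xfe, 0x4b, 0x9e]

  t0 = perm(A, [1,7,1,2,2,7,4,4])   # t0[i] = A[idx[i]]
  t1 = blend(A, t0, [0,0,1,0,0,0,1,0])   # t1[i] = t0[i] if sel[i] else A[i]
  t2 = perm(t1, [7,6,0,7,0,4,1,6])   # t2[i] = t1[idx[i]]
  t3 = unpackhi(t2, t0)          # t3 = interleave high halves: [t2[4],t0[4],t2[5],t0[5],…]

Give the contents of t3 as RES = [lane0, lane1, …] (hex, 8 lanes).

RES = [0x11, 0x9b, 0xa5, 0x9e, 0xb6, 0xa5, 0xa5, 0xa5]

  t0: b6 9e b6 9b 9b 9e a5 a5
  t1: 11 b6 b6 1e a5 fe a5 9e
  t2: 9e a5 11 9e 11 a5 b6 a5
  t3: 11 9b a5 9e b6 a5 a5 a5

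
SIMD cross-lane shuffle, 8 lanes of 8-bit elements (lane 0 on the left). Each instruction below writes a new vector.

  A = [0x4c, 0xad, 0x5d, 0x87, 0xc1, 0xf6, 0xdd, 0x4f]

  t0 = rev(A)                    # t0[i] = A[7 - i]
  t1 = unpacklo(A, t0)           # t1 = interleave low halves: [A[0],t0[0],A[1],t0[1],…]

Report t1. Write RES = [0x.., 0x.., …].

  t0: 4f dd f6 c1 87 5d ad 4c
  t1: 4c 4f ad dd 5d f6 87 c1

RES = [0x4c, 0x4f, 0xad, 0xdd, 0x5d, 0xf6, 0x87, 0xc1]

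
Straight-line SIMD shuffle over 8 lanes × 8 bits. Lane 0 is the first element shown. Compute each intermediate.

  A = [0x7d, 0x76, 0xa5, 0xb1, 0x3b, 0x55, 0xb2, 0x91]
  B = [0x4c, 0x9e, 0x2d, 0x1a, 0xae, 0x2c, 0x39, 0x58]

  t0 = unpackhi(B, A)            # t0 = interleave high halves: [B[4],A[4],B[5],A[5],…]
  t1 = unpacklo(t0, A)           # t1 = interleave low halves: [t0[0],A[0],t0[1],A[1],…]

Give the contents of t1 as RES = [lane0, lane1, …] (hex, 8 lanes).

→ t0 |ae|3b|2c|55|39|b2|58|91|
→ t1 |ae|7d|3b|76|2c|a5|55|b1|

RES = [ 0xae  0x7d  0x3b  0x76  0x2c  0xa5  0x55  0xb1 ]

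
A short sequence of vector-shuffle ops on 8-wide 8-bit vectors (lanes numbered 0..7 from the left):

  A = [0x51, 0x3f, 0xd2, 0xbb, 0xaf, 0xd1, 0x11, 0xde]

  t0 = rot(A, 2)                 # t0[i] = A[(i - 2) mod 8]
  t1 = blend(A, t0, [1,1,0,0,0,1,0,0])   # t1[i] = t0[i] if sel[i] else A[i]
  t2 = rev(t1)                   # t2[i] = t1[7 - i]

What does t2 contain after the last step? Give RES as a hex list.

RES = [0xde, 0x11, 0xbb, 0xaf, 0xbb, 0xd2, 0xde, 0x11]

  t0: 11 de 51 3f d2 bb af d1
  t1: 11 de d2 bb af bb 11 de
  t2: de 11 bb af bb d2 de 11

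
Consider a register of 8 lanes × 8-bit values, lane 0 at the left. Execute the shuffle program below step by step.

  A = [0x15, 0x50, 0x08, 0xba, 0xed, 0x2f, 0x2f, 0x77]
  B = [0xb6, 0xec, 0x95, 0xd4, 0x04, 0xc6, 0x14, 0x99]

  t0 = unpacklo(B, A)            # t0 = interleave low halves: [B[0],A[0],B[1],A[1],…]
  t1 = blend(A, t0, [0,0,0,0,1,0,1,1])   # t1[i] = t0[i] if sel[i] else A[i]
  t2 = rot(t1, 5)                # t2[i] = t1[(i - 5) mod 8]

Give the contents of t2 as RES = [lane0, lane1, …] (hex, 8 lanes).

RES = [ 0xba  0x95  0x2f  0xd4  0xba  0x15  0x50  0x08 ]

→ t0 |b6|15|ec|50|95|08|d4|ba|
→ t1 |15|50|08|ba|95|2f|d4|ba|
→ t2 |ba|95|2f|d4|ba|15|50|08|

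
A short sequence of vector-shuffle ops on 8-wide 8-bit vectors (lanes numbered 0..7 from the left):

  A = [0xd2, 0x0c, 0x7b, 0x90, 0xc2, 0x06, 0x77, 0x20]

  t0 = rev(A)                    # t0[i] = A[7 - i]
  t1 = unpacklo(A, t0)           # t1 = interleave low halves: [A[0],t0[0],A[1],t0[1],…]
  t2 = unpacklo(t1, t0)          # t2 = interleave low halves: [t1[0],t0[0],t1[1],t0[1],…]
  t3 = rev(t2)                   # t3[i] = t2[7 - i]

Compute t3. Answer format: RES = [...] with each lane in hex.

RES = [ 0xc2  0x77  0x06  0x0c  0x77  0x20  0x20  0xd2 ]

t0 = [0x20, 0x77, 0x06, 0xc2, 0x90, 0x7b, 0x0c, 0xd2]
t1 = [0xd2, 0x20, 0x0c, 0x77, 0x7b, 0x06, 0x90, 0xc2]
t2 = [0xd2, 0x20, 0x20, 0x77, 0x0c, 0x06, 0x77, 0xc2]
t3 = [0xc2, 0x77, 0x06, 0x0c, 0x77, 0x20, 0x20, 0xd2]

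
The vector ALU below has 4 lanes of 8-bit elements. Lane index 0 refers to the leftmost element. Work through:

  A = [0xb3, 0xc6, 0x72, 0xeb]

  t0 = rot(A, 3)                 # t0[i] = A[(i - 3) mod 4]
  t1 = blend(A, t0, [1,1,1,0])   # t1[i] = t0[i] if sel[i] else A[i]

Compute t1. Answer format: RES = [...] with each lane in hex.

RES = [0xc6, 0x72, 0xeb, 0xeb]

t0 = [0xc6, 0x72, 0xeb, 0xb3]
t1 = [0xc6, 0x72, 0xeb, 0xeb]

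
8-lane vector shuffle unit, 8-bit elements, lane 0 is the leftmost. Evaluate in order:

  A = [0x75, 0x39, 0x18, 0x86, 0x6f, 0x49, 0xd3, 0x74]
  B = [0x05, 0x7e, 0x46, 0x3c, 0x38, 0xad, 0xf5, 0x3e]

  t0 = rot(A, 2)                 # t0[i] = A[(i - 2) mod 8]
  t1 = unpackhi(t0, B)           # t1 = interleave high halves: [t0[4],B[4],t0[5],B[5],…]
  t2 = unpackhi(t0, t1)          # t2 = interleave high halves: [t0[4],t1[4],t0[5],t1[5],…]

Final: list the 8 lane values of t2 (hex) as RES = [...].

t0 = [0xd3, 0x74, 0x75, 0x39, 0x18, 0x86, 0x6f, 0x49]
t1 = [0x18, 0x38, 0x86, 0xad, 0x6f, 0xf5, 0x49, 0x3e]
t2 = [0x18, 0x6f, 0x86, 0xf5, 0x6f, 0x49, 0x49, 0x3e]

RES = [ 0x18  0x6f  0x86  0xf5  0x6f  0x49  0x49  0x3e ]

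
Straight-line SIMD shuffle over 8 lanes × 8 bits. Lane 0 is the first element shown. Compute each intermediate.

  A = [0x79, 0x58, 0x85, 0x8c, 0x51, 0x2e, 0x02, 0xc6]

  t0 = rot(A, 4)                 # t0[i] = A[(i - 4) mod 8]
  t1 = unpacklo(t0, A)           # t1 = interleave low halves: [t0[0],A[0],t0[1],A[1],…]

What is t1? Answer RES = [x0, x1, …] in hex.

RES = [0x51, 0x79, 0x2e, 0x58, 0x02, 0x85, 0xc6, 0x8c]

t0 = [0x51, 0x2e, 0x02, 0xc6, 0x79, 0x58, 0x85, 0x8c]
t1 = [0x51, 0x79, 0x2e, 0x58, 0x02, 0x85, 0xc6, 0x8c]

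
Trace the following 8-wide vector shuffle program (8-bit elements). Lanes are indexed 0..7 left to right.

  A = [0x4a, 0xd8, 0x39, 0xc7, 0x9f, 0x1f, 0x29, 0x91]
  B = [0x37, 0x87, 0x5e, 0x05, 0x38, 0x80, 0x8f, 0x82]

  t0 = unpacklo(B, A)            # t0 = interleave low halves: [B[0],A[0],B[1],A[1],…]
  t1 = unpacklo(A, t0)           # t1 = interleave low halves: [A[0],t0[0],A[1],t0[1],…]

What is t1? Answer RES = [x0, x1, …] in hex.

→ t0 |37|4a|87|d8|5e|39|05|c7|
→ t1 |4a|37|d8|4a|39|87|c7|d8|

RES = [0x4a, 0x37, 0xd8, 0x4a, 0x39, 0x87, 0xc7, 0xd8]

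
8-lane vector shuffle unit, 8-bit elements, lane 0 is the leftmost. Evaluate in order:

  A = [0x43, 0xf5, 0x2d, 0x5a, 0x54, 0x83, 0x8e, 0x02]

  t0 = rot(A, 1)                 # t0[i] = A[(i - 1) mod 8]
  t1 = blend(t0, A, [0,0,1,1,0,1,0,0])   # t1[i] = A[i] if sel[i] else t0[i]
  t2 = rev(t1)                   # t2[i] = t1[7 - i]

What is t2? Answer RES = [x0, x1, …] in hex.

t0 = [0x02, 0x43, 0xf5, 0x2d, 0x5a, 0x54, 0x83, 0x8e]
t1 = [0x02, 0x43, 0x2d, 0x5a, 0x5a, 0x83, 0x83, 0x8e]
t2 = [0x8e, 0x83, 0x83, 0x5a, 0x5a, 0x2d, 0x43, 0x02]

RES = [ 0x8e  0x83  0x83  0x5a  0x5a  0x2d  0x43  0x02 ]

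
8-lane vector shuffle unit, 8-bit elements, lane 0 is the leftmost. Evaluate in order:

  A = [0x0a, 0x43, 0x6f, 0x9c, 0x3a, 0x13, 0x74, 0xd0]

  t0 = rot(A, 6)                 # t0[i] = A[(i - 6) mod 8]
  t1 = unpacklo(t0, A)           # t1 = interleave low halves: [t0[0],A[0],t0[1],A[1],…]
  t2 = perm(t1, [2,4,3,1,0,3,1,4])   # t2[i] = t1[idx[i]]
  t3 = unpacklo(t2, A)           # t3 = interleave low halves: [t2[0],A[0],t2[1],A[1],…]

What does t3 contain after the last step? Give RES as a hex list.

RES = [0x9c, 0x0a, 0x3a, 0x43, 0x43, 0x6f, 0x0a, 0x9c]

→ t0 |6f|9c|3a|13|74|d0|0a|43|
→ t1 |6f|0a|9c|43|3a|6f|13|9c|
→ t2 |9c|3a|43|0a|6f|43|0a|3a|
→ t3 |9c|0a|3a|43|43|6f|0a|9c|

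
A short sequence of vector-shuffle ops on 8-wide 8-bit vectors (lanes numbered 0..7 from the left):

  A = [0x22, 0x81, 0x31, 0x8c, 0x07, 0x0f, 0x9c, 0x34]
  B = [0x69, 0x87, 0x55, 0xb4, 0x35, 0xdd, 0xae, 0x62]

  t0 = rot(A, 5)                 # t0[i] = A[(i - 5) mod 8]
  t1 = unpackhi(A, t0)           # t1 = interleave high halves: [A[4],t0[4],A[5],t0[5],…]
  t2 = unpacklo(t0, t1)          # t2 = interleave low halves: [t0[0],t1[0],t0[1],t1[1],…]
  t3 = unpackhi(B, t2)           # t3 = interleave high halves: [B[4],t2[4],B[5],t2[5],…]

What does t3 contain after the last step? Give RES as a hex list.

→ t0 |8c|07|0f|9c|34|22|81|31|
→ t1 |07|34|0f|22|9c|81|34|31|
→ t2 |8c|07|07|34|0f|0f|9c|22|
→ t3 |35|0f|dd|0f|ae|9c|62|22|

RES = [ 0x35  0x0f  0xdd  0x0f  0xae  0x9c  0x62  0x22 ]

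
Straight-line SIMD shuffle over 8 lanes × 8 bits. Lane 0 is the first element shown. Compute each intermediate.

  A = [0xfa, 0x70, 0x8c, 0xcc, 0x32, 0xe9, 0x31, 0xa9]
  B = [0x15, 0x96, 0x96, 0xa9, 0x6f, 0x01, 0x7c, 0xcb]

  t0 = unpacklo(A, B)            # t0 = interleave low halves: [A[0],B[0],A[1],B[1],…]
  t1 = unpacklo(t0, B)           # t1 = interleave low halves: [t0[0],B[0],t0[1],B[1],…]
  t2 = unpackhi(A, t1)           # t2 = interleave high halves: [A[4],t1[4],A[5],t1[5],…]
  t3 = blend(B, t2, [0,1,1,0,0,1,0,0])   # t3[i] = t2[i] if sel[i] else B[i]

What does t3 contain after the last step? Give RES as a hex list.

RES = [ 0x15  0x70  0xe9  0xa9  0x6f  0x96  0x7c  0xcb ]

→ t0 |fa|15|70|96|8c|96|cc|a9|
→ t1 |fa|15|15|96|70|96|96|a9|
→ t2 |32|70|e9|96|31|96|a9|a9|
→ t3 |15|70|e9|a9|6f|96|7c|cb|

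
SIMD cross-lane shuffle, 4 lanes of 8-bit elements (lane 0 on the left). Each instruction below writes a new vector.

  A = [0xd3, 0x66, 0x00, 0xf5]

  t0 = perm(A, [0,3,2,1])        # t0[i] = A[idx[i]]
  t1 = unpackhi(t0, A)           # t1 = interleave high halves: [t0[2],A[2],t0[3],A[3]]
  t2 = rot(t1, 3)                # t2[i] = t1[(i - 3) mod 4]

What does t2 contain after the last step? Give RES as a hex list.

t0 = [0xd3, 0xf5, 0x00, 0x66]
t1 = [0x00, 0x00, 0x66, 0xf5]
t2 = [0x00, 0x66, 0xf5, 0x00]

RES = [ 0x00  0x66  0xf5  0x00 ]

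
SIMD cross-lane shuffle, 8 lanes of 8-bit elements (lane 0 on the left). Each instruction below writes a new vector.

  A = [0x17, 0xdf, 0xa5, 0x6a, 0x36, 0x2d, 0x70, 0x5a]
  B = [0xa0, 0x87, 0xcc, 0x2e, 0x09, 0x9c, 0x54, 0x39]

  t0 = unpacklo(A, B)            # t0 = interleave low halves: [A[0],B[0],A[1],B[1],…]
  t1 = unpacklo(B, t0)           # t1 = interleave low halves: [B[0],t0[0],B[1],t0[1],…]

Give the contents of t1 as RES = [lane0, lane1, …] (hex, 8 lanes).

RES = [0xa0, 0x17, 0x87, 0xa0, 0xcc, 0xdf, 0x2e, 0x87]

t0 = [0x17, 0xa0, 0xdf, 0x87, 0xa5, 0xcc, 0x6a, 0x2e]
t1 = [0xa0, 0x17, 0x87, 0xa0, 0xcc, 0xdf, 0x2e, 0x87]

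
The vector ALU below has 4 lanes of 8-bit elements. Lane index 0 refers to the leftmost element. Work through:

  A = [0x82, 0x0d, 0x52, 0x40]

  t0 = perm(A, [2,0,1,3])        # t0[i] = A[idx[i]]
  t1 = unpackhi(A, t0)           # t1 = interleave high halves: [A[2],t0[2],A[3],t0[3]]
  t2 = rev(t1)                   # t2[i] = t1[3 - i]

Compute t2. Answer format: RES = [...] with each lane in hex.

RES = [ 0x40  0x40  0x0d  0x52 ]

  t0: 52 82 0d 40
  t1: 52 0d 40 40
  t2: 40 40 0d 52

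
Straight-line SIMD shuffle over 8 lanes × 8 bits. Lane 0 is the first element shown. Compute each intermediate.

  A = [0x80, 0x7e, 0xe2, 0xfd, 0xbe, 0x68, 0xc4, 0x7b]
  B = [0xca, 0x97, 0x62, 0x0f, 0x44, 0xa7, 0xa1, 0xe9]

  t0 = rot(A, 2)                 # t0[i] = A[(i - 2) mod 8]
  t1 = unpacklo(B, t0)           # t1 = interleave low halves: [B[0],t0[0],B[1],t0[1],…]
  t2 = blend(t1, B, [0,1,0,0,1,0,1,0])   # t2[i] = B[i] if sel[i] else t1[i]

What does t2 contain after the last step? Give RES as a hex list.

RES = [0xca, 0x97, 0x97, 0x7b, 0x44, 0x80, 0xa1, 0x7e]

t0 = [0xc4, 0x7b, 0x80, 0x7e, 0xe2, 0xfd, 0xbe, 0x68]
t1 = [0xca, 0xc4, 0x97, 0x7b, 0x62, 0x80, 0x0f, 0x7e]
t2 = [0xca, 0x97, 0x97, 0x7b, 0x44, 0x80, 0xa1, 0x7e]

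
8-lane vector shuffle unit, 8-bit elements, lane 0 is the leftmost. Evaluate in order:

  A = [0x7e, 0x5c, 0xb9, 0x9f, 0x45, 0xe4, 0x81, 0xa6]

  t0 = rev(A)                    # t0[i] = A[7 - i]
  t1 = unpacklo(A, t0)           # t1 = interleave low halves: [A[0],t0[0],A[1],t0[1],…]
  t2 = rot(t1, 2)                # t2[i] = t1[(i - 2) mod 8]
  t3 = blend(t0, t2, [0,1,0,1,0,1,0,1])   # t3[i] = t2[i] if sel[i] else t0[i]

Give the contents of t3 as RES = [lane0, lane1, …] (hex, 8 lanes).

RES = [ 0xa6  0x45  0xe4  0xa6  0x9f  0x81  0x5c  0xe4 ]

t0 = [0xa6, 0x81, 0xe4, 0x45, 0x9f, 0xb9, 0x5c, 0x7e]
t1 = [0x7e, 0xa6, 0x5c, 0x81, 0xb9, 0xe4, 0x9f, 0x45]
t2 = [0x9f, 0x45, 0x7e, 0xa6, 0x5c, 0x81, 0xb9, 0xe4]
t3 = [0xa6, 0x45, 0xe4, 0xa6, 0x9f, 0x81, 0x5c, 0xe4]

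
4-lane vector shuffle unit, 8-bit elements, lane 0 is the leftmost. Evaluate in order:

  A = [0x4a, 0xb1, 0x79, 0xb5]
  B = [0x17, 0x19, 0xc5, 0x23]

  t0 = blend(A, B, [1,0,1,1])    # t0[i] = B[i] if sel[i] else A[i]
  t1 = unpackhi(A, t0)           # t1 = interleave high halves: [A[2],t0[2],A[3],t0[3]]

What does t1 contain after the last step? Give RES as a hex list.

t0 = [0x17, 0xb1, 0xc5, 0x23]
t1 = [0x79, 0xc5, 0xb5, 0x23]

RES = [ 0x79  0xc5  0xb5  0x23 ]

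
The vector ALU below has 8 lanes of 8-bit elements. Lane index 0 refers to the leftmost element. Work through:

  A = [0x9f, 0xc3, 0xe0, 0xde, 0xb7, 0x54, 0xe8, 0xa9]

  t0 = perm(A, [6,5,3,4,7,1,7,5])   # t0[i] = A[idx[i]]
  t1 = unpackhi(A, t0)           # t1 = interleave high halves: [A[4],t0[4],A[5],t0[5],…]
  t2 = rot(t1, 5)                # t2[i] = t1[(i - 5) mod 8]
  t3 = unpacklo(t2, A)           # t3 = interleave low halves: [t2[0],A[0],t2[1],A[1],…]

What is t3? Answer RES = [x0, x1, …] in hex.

→ t0 |e8|54|de|b7|a9|c3|a9|54|
→ t1 |b7|a9|54|c3|e8|a9|a9|54|
→ t2 |c3|e8|a9|a9|54|b7|a9|54|
→ t3 |c3|9f|e8|c3|a9|e0|a9|de|

RES = [0xc3, 0x9f, 0xe8, 0xc3, 0xa9, 0xe0, 0xa9, 0xde]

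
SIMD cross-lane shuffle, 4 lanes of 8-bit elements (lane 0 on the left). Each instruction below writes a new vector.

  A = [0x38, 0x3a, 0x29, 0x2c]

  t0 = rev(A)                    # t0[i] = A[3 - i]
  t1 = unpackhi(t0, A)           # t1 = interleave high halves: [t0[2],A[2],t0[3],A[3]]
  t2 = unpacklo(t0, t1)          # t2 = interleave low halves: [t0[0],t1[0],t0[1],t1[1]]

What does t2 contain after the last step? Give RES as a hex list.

RES = [ 0x2c  0x3a  0x29  0x29 ]

  t0: 2c 29 3a 38
  t1: 3a 29 38 2c
  t2: 2c 3a 29 29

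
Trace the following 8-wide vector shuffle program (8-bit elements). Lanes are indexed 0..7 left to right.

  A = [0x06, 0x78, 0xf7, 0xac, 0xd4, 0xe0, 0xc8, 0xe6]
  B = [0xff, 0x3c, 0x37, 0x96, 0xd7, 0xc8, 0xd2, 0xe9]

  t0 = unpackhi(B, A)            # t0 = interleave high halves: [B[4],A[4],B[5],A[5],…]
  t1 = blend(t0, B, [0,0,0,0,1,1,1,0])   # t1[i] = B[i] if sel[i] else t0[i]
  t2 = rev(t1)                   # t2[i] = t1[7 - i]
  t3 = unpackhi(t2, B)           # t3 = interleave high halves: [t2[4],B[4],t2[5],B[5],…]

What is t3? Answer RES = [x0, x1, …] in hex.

→ t0 |d7|d4|c8|e0|d2|c8|e9|e6|
→ t1 |d7|d4|c8|e0|d7|c8|d2|e6|
→ t2 |e6|d2|c8|d7|e0|c8|d4|d7|
→ t3 |e0|d7|c8|c8|d4|d2|d7|e9|

RES = [0xe0, 0xd7, 0xc8, 0xc8, 0xd4, 0xd2, 0xd7, 0xe9]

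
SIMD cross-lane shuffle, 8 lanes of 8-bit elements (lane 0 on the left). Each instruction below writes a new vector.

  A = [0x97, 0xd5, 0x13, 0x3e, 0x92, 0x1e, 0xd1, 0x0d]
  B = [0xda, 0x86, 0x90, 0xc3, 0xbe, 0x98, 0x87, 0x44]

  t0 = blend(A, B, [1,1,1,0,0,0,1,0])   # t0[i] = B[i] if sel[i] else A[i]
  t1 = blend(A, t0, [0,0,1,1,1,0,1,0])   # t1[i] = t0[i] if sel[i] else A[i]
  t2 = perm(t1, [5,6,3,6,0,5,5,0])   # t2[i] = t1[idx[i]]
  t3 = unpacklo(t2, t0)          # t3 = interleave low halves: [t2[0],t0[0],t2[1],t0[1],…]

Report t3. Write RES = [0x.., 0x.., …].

RES = [0x1e, 0xda, 0x87, 0x86, 0x3e, 0x90, 0x87, 0x3e]

t0 = [0xda, 0x86, 0x90, 0x3e, 0x92, 0x1e, 0x87, 0x0d]
t1 = [0x97, 0xd5, 0x90, 0x3e, 0x92, 0x1e, 0x87, 0x0d]
t2 = [0x1e, 0x87, 0x3e, 0x87, 0x97, 0x1e, 0x1e, 0x97]
t3 = [0x1e, 0xda, 0x87, 0x86, 0x3e, 0x90, 0x87, 0x3e]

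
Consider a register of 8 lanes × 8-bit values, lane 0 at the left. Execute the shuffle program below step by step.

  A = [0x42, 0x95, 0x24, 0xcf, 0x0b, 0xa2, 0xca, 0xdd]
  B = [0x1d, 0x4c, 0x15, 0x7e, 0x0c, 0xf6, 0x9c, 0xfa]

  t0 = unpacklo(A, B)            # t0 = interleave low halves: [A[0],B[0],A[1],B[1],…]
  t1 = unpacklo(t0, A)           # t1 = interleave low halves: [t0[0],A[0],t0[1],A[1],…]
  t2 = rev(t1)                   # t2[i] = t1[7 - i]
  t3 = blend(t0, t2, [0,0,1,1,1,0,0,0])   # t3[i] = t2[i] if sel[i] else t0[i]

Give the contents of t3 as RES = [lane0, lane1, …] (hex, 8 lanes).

t0 = [0x42, 0x1d, 0x95, 0x4c, 0x24, 0x15, 0xcf, 0x7e]
t1 = [0x42, 0x42, 0x1d, 0x95, 0x95, 0x24, 0x4c, 0xcf]
t2 = [0xcf, 0x4c, 0x24, 0x95, 0x95, 0x1d, 0x42, 0x42]
t3 = [0x42, 0x1d, 0x24, 0x95, 0x95, 0x15, 0xcf, 0x7e]

RES = [0x42, 0x1d, 0x24, 0x95, 0x95, 0x15, 0xcf, 0x7e]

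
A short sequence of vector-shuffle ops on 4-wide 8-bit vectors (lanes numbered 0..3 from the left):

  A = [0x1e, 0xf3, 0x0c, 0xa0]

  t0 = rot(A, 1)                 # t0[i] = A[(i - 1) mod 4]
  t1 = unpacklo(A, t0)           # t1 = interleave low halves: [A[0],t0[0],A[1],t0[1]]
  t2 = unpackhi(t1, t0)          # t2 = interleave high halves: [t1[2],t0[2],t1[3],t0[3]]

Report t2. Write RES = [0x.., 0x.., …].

RES = [ 0xf3  0xf3  0x1e  0x0c ]

  t0: a0 1e f3 0c
  t1: 1e a0 f3 1e
  t2: f3 f3 1e 0c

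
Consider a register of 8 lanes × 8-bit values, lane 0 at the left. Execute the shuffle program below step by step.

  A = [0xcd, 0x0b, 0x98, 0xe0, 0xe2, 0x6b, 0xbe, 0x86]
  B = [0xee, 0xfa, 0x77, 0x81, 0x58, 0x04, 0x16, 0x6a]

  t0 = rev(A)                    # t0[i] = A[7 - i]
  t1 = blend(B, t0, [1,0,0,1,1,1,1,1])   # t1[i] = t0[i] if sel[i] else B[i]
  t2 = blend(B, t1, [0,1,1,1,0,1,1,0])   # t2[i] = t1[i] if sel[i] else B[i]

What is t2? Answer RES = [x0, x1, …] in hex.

RES = [ 0xee  0xfa  0x77  0xe2  0x58  0x98  0x0b  0x6a ]

→ t0 |86|be|6b|e2|e0|98|0b|cd|
→ t1 |86|fa|77|e2|e0|98|0b|cd|
→ t2 |ee|fa|77|e2|58|98|0b|6a|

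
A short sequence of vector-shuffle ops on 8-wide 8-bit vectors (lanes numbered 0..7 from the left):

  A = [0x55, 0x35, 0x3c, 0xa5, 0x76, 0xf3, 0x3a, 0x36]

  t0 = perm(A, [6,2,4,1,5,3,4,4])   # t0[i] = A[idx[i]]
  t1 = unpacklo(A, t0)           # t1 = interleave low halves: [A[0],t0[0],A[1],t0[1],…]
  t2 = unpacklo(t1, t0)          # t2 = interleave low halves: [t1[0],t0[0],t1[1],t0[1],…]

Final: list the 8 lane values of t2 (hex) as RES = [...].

RES = [0x55, 0x3a, 0x3a, 0x3c, 0x35, 0x76, 0x3c, 0x35]

t0 = [0x3a, 0x3c, 0x76, 0x35, 0xf3, 0xa5, 0x76, 0x76]
t1 = [0x55, 0x3a, 0x35, 0x3c, 0x3c, 0x76, 0xa5, 0x35]
t2 = [0x55, 0x3a, 0x3a, 0x3c, 0x35, 0x76, 0x3c, 0x35]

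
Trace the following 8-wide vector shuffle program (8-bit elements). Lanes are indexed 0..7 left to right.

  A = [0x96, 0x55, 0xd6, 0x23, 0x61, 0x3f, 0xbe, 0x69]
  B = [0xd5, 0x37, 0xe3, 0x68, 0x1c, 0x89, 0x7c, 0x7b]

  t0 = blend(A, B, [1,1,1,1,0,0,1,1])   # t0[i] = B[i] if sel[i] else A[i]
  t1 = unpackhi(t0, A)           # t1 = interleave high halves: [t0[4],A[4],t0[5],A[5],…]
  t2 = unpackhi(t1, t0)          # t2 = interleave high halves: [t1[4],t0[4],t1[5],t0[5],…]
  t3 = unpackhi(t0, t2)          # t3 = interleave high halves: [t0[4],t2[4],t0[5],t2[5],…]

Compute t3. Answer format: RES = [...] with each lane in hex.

→ t0 |d5|37|e3|68|61|3f|7c|7b|
→ t1 |61|61|3f|3f|7c|be|7b|69|
→ t2 |7c|61|be|3f|7b|7c|69|7b|
→ t3 |61|7b|3f|7c|7c|69|7b|7b|

RES = [0x61, 0x7b, 0x3f, 0x7c, 0x7c, 0x69, 0x7b, 0x7b]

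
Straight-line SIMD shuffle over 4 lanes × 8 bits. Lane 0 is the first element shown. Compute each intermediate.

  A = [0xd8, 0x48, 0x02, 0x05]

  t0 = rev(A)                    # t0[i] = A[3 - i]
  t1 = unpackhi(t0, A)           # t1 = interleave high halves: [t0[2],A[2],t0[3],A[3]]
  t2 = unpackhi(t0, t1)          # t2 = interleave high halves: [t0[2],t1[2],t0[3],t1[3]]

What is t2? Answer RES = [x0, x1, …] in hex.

→ t0 |05|02|48|d8|
→ t1 |48|02|d8|05|
→ t2 |48|d8|d8|05|

RES = [ 0x48  0xd8  0xd8  0x05 ]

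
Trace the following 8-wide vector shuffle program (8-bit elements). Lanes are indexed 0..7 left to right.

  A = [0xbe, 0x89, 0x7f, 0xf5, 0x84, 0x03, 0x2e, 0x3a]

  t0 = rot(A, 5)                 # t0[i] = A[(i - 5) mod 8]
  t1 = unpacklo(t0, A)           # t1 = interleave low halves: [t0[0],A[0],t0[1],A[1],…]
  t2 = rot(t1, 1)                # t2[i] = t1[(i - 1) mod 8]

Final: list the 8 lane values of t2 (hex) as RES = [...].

RES = [0xf5, 0xf5, 0xbe, 0x84, 0x89, 0x03, 0x7f, 0x2e]

→ t0 |f5|84|03|2e|3a|be|89|7f|
→ t1 |f5|be|84|89|03|7f|2e|f5|
→ t2 |f5|f5|be|84|89|03|7f|2e|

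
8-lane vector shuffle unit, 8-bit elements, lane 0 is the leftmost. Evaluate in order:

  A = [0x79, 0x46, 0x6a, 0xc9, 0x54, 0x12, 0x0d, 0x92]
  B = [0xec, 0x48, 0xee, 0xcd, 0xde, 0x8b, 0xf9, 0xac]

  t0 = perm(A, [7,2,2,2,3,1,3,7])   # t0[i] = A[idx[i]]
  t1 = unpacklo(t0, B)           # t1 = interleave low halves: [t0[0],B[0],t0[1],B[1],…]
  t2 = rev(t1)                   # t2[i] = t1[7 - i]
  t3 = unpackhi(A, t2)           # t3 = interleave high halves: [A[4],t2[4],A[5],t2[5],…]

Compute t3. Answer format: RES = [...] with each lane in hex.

RES = [0x54, 0x48, 0x12, 0x6a, 0x0d, 0xec, 0x92, 0x92]

→ t0 |92|6a|6a|6a|c9|46|c9|92|
→ t1 |92|ec|6a|48|6a|ee|6a|cd|
→ t2 |cd|6a|ee|6a|48|6a|ec|92|
→ t3 |54|48|12|6a|0d|ec|92|92|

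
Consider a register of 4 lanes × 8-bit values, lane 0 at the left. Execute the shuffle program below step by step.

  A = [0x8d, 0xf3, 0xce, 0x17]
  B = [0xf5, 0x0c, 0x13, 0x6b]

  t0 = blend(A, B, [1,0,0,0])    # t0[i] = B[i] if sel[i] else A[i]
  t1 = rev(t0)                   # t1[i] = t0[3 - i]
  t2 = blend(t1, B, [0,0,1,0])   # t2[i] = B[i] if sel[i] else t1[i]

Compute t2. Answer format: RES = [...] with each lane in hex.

RES = [ 0x17  0xce  0x13  0xf5 ]

t0 = [0xf5, 0xf3, 0xce, 0x17]
t1 = [0x17, 0xce, 0xf3, 0xf5]
t2 = [0x17, 0xce, 0x13, 0xf5]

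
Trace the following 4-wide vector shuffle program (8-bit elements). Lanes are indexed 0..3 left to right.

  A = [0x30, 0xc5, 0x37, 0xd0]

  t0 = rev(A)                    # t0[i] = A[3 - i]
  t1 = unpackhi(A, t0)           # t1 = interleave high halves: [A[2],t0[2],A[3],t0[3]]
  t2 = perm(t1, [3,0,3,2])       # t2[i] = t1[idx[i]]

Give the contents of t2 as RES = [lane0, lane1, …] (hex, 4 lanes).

RES = [ 0x30  0x37  0x30  0xd0 ]

→ t0 |d0|37|c5|30|
→ t1 |37|c5|d0|30|
→ t2 |30|37|30|d0|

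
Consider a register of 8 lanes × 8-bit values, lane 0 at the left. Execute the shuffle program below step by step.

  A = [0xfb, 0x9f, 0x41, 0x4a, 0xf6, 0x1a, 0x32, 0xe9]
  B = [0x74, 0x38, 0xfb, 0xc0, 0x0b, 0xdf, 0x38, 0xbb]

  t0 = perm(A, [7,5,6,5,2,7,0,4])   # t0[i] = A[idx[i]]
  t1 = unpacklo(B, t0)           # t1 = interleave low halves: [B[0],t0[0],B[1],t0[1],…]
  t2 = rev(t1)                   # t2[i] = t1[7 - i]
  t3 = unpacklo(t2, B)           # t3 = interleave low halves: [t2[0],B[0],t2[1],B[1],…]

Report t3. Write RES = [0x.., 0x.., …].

  t0: e9 1a 32 1a 41 e9 fb f6
  t1: 74 e9 38 1a fb 32 c0 1a
  t2: 1a c0 32 fb 1a 38 e9 74
  t3: 1a 74 c0 38 32 fb fb c0

RES = [ 0x1a  0x74  0xc0  0x38  0x32  0xfb  0xfb  0xc0 ]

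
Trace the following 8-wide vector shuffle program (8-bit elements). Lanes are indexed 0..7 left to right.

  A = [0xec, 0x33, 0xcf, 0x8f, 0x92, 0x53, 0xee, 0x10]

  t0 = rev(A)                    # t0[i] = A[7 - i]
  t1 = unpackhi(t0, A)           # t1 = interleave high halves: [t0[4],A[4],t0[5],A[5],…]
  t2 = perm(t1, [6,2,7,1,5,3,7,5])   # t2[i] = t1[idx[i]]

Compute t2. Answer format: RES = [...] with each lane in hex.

RES = [0xec, 0xcf, 0x10, 0x92, 0xee, 0x53, 0x10, 0xee]

t0 = [0x10, 0xee, 0x53, 0x92, 0x8f, 0xcf, 0x33, 0xec]
t1 = [0x8f, 0x92, 0xcf, 0x53, 0x33, 0xee, 0xec, 0x10]
t2 = [0xec, 0xcf, 0x10, 0x92, 0xee, 0x53, 0x10, 0xee]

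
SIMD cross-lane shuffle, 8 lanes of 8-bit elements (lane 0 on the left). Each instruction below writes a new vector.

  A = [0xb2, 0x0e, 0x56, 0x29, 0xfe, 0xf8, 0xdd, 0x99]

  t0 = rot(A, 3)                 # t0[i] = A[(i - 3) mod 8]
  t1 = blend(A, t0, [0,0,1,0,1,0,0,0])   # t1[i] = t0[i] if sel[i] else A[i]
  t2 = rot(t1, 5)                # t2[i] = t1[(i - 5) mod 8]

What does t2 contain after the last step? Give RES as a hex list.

RES = [0x29, 0x0e, 0xf8, 0xdd, 0x99, 0xb2, 0x0e, 0x99]

t0 = [0xf8, 0xdd, 0x99, 0xb2, 0x0e, 0x56, 0x29, 0xfe]
t1 = [0xb2, 0x0e, 0x99, 0x29, 0x0e, 0xf8, 0xdd, 0x99]
t2 = [0x29, 0x0e, 0xf8, 0xdd, 0x99, 0xb2, 0x0e, 0x99]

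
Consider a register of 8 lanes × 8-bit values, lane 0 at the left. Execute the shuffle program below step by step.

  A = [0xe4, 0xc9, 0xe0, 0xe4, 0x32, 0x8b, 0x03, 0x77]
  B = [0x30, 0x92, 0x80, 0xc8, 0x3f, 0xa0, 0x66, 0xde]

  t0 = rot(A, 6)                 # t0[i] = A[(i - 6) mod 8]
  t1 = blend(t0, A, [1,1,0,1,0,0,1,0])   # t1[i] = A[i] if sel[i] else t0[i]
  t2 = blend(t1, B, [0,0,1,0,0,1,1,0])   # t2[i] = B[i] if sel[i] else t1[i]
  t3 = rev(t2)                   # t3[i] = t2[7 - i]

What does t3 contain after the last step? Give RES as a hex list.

RES = [0xc9, 0x66, 0xa0, 0x03, 0xe4, 0x80, 0xc9, 0xe4]

→ t0 |e0|e4|32|8b|03|77|e4|c9|
→ t1 |e4|c9|32|e4|03|77|03|c9|
→ t2 |e4|c9|80|e4|03|a0|66|c9|
→ t3 |c9|66|a0|03|e4|80|c9|e4|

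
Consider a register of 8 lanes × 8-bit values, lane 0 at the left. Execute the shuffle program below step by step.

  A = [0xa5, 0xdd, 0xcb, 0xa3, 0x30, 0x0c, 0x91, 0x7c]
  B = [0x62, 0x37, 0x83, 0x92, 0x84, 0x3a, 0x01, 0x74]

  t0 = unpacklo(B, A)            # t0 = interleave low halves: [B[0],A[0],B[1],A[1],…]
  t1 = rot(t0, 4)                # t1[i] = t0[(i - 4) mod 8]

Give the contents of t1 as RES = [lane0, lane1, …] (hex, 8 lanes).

  t0: 62 a5 37 dd 83 cb 92 a3
  t1: 83 cb 92 a3 62 a5 37 dd

RES = [0x83, 0xcb, 0x92, 0xa3, 0x62, 0xa5, 0x37, 0xdd]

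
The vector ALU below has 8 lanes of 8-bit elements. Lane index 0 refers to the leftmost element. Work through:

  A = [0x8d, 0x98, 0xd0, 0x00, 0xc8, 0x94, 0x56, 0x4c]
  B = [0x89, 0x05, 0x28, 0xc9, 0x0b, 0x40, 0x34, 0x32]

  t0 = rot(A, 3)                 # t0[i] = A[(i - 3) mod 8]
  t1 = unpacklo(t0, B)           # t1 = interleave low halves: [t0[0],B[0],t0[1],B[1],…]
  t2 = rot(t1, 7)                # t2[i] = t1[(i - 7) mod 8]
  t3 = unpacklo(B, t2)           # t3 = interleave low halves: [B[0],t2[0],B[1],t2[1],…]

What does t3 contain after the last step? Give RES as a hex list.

RES = [ 0x89  0x89  0x05  0x56  0x28  0x05  0xc9  0x4c ]

t0 = [0x94, 0x56, 0x4c, 0x8d, 0x98, 0xd0, 0x00, 0xc8]
t1 = [0x94, 0x89, 0x56, 0x05, 0x4c, 0x28, 0x8d, 0xc9]
t2 = [0x89, 0x56, 0x05, 0x4c, 0x28, 0x8d, 0xc9, 0x94]
t3 = [0x89, 0x89, 0x05, 0x56, 0x28, 0x05, 0xc9, 0x4c]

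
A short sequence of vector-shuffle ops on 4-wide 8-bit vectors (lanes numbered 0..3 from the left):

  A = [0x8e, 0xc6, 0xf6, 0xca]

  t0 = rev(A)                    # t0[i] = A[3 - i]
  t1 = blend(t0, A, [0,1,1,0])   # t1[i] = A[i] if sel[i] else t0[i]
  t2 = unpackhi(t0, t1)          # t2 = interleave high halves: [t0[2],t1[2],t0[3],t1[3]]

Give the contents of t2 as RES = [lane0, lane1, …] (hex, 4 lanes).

t0 = [0xca, 0xf6, 0xc6, 0x8e]
t1 = [0xca, 0xc6, 0xf6, 0x8e]
t2 = [0xc6, 0xf6, 0x8e, 0x8e]

RES = [ 0xc6  0xf6  0x8e  0x8e ]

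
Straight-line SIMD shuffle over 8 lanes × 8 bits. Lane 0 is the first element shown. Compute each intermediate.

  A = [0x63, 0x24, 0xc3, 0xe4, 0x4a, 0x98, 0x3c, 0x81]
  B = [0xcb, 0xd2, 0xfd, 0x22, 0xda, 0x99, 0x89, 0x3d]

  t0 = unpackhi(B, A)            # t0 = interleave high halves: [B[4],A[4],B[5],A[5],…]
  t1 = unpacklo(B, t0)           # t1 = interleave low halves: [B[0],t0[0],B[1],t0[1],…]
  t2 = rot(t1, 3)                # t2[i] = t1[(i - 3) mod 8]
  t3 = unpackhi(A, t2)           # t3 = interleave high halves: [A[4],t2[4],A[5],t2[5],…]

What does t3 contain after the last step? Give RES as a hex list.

RES = [ 0x4a  0xda  0x98  0xd2  0x3c  0x4a  0x81  0xfd ]

→ t0 |da|4a|99|98|89|3c|3d|81|
→ t1 |cb|da|d2|4a|fd|99|22|98|
→ t2 |99|22|98|cb|da|d2|4a|fd|
→ t3 |4a|da|98|d2|3c|4a|81|fd|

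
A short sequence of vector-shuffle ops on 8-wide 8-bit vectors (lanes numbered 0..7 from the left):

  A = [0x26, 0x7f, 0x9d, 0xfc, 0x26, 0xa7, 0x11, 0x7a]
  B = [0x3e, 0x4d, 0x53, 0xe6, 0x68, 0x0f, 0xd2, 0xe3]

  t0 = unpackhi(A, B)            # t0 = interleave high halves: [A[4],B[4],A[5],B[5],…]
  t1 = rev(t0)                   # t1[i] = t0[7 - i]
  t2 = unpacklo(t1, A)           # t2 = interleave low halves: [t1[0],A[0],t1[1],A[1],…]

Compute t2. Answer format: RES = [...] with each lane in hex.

RES = [ 0xe3  0x26  0x7a  0x7f  0xd2  0x9d  0x11  0xfc ]

t0 = [0x26, 0x68, 0xa7, 0x0f, 0x11, 0xd2, 0x7a, 0xe3]
t1 = [0xe3, 0x7a, 0xd2, 0x11, 0x0f, 0xa7, 0x68, 0x26]
t2 = [0xe3, 0x26, 0x7a, 0x7f, 0xd2, 0x9d, 0x11, 0xfc]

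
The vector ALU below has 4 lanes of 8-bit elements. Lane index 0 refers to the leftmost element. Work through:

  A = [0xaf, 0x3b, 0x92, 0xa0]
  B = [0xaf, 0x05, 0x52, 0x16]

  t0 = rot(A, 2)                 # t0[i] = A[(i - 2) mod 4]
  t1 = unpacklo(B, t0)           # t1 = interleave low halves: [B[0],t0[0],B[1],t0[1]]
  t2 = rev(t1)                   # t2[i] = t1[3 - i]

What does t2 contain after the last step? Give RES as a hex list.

→ t0 |92|a0|af|3b|
→ t1 |af|92|05|a0|
→ t2 |a0|05|92|af|

RES = [0xa0, 0x05, 0x92, 0xaf]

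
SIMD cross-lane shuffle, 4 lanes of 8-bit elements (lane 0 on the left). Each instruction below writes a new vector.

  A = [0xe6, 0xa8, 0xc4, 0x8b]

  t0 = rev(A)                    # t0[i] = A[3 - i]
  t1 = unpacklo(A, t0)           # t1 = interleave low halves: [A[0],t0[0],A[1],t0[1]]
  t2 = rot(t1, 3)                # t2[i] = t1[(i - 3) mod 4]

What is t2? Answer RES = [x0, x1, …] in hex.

  t0: 8b c4 a8 e6
  t1: e6 8b a8 c4
  t2: 8b a8 c4 e6

RES = [ 0x8b  0xa8  0xc4  0xe6 ]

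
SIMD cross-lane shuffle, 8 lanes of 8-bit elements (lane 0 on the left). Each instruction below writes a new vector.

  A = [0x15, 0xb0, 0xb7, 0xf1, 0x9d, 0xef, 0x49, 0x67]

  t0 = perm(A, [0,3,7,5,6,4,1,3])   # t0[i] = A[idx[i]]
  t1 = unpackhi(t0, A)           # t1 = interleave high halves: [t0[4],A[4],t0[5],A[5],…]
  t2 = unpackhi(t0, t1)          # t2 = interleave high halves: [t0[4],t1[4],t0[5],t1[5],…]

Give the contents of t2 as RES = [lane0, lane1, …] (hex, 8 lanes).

RES = [ 0x49  0xb0  0x9d  0x49  0xb0  0xf1  0xf1  0x67 ]

t0 = [0x15, 0xf1, 0x67, 0xef, 0x49, 0x9d, 0xb0, 0xf1]
t1 = [0x49, 0x9d, 0x9d, 0xef, 0xb0, 0x49, 0xf1, 0x67]
t2 = [0x49, 0xb0, 0x9d, 0x49, 0xb0, 0xf1, 0xf1, 0x67]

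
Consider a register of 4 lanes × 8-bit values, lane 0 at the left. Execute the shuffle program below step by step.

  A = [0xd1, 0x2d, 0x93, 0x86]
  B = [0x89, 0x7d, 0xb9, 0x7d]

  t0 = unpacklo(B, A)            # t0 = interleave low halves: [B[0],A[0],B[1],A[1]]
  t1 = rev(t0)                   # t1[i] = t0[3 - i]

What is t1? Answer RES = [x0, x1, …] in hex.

RES = [0x2d, 0x7d, 0xd1, 0x89]

  t0: 89 d1 7d 2d
  t1: 2d 7d d1 89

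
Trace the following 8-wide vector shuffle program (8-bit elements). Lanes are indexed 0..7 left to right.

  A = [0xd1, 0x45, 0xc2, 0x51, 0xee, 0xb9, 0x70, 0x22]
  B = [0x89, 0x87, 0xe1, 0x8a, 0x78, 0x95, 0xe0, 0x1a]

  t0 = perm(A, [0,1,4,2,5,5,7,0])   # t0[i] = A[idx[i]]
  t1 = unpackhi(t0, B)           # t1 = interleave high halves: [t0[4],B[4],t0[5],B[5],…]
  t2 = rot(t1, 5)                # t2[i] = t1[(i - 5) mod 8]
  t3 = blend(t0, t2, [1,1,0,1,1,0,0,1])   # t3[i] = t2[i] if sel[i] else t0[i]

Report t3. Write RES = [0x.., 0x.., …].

→ t0 |d1|45|ee|c2|b9|b9|22|d1|
→ t1 |b9|78|b9|95|22|e0|d1|1a|
→ t2 |95|22|e0|d1|1a|b9|78|b9|
→ t3 |95|22|ee|d1|1a|b9|22|b9|

RES = [ 0x95  0x22  0xee  0xd1  0x1a  0xb9  0x22  0xb9 ]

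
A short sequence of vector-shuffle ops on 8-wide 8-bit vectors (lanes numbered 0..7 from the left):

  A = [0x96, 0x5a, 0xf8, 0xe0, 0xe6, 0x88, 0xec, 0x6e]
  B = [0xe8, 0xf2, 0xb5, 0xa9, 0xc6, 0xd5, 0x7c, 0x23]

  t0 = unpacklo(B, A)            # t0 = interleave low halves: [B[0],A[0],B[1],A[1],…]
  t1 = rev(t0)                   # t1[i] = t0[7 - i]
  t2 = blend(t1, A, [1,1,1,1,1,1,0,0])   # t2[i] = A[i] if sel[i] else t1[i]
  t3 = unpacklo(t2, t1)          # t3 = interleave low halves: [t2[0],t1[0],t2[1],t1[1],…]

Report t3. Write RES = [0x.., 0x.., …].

t0 = [0xe8, 0x96, 0xf2, 0x5a, 0xb5, 0xf8, 0xa9, 0xe0]
t1 = [0xe0, 0xa9, 0xf8, 0xb5, 0x5a, 0xf2, 0x96, 0xe8]
t2 = [0x96, 0x5a, 0xf8, 0xe0, 0xe6, 0x88, 0x96, 0xe8]
t3 = [0x96, 0xe0, 0x5a, 0xa9, 0xf8, 0xf8, 0xe0, 0xb5]

RES = [ 0x96  0xe0  0x5a  0xa9  0xf8  0xf8  0xe0  0xb5 ]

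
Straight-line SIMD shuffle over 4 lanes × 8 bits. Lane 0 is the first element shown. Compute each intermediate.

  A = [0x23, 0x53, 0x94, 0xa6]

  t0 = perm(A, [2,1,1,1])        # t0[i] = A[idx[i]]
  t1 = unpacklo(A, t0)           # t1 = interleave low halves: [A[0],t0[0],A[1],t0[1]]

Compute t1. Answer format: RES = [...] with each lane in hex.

RES = [0x23, 0x94, 0x53, 0x53]

  t0: 94 53 53 53
  t1: 23 94 53 53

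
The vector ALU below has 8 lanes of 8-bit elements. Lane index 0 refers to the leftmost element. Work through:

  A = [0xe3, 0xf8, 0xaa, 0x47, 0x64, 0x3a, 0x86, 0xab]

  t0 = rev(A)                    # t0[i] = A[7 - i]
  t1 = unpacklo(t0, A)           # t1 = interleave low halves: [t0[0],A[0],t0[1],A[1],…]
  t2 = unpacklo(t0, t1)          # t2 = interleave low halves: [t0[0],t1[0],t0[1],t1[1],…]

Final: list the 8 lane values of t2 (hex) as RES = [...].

RES = [0xab, 0xab, 0x86, 0xe3, 0x3a, 0x86, 0x64, 0xf8]

→ t0 |ab|86|3a|64|47|aa|f8|e3|
→ t1 |ab|e3|86|f8|3a|aa|64|47|
→ t2 |ab|ab|86|e3|3a|86|64|f8|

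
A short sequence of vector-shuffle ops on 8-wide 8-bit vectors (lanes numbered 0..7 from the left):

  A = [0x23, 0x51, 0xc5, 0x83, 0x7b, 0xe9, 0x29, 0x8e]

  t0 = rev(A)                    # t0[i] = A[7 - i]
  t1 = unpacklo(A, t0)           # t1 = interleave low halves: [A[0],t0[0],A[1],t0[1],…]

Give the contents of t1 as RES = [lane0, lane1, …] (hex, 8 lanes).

RES = [0x23, 0x8e, 0x51, 0x29, 0xc5, 0xe9, 0x83, 0x7b]

  t0: 8e 29 e9 7b 83 c5 51 23
  t1: 23 8e 51 29 c5 e9 83 7b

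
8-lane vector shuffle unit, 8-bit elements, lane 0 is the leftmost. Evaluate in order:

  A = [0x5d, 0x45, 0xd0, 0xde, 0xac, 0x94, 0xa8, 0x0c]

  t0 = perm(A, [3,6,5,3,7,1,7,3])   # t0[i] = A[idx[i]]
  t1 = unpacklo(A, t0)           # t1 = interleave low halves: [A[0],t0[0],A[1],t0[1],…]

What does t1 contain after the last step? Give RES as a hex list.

RES = [ 0x5d  0xde  0x45  0xa8  0xd0  0x94  0xde  0xde ]

t0 = [0xde, 0xa8, 0x94, 0xde, 0x0c, 0x45, 0x0c, 0xde]
t1 = [0x5d, 0xde, 0x45, 0xa8, 0xd0, 0x94, 0xde, 0xde]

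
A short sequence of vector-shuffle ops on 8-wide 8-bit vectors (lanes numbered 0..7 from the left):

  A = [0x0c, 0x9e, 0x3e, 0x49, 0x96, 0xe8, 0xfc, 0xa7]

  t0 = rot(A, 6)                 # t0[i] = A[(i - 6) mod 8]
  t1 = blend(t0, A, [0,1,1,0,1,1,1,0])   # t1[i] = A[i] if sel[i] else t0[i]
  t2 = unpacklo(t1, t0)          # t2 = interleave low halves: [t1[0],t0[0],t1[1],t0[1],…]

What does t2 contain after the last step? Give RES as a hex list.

RES = [0x3e, 0x3e, 0x9e, 0x49, 0x3e, 0x96, 0xe8, 0xe8]

  t0: 3e 49 96 e8 fc a7 0c 9e
  t1: 3e 9e 3e e8 96 e8 fc 9e
  t2: 3e 3e 9e 49 3e 96 e8 e8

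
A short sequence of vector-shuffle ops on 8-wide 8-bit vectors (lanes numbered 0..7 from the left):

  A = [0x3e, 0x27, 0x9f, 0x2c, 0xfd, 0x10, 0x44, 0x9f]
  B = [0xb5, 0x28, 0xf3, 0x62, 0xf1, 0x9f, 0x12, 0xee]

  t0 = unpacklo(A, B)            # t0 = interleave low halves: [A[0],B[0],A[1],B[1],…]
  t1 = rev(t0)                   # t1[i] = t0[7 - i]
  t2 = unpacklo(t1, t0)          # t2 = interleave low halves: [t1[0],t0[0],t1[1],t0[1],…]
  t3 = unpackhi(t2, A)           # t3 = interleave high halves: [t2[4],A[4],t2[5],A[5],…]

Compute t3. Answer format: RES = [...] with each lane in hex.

t0 = [0x3e, 0xb5, 0x27, 0x28, 0x9f, 0xf3, 0x2c, 0x62]
t1 = [0x62, 0x2c, 0xf3, 0x9f, 0x28, 0x27, 0xb5, 0x3e]
t2 = [0x62, 0x3e, 0x2c, 0xb5, 0xf3, 0x27, 0x9f, 0x28]
t3 = [0xf3, 0xfd, 0x27, 0x10, 0x9f, 0x44, 0x28, 0x9f]

RES = [0xf3, 0xfd, 0x27, 0x10, 0x9f, 0x44, 0x28, 0x9f]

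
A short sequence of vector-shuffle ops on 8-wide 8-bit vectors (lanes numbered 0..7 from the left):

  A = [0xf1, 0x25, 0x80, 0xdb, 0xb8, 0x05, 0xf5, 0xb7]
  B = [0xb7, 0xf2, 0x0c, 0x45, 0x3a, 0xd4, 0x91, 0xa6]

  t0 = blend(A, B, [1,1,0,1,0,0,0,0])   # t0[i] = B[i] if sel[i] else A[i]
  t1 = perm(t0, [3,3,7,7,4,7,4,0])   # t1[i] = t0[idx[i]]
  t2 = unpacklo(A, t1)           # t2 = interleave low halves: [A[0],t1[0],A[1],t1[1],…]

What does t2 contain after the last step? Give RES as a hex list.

  t0: b7 f2 80 45 b8 05 f5 b7
  t1: 45 45 b7 b7 b8 b7 b8 b7
  t2: f1 45 25 45 80 b7 db b7

RES = [0xf1, 0x45, 0x25, 0x45, 0x80, 0xb7, 0xdb, 0xb7]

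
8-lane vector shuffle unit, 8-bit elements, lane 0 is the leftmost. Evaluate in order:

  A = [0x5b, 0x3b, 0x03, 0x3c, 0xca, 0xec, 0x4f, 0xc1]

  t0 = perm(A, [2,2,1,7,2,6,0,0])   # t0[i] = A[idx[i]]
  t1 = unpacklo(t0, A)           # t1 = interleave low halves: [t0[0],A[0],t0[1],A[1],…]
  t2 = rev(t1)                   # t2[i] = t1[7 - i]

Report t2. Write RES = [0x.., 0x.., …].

RES = [ 0x3c  0xc1  0x03  0x3b  0x3b  0x03  0x5b  0x03 ]

→ t0 |03|03|3b|c1|03|4f|5b|5b|
→ t1 |03|5b|03|3b|3b|03|c1|3c|
→ t2 |3c|c1|03|3b|3b|03|5b|03|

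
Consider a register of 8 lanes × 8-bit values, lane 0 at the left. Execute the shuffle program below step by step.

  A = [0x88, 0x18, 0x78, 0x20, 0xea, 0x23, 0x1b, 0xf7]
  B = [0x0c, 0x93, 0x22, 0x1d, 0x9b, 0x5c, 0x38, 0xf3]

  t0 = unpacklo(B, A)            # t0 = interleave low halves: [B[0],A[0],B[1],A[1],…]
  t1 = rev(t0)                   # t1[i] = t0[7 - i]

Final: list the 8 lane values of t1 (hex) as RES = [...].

RES = [0x20, 0x1d, 0x78, 0x22, 0x18, 0x93, 0x88, 0x0c]

→ t0 |0c|88|93|18|22|78|1d|20|
→ t1 |20|1d|78|22|18|93|88|0c|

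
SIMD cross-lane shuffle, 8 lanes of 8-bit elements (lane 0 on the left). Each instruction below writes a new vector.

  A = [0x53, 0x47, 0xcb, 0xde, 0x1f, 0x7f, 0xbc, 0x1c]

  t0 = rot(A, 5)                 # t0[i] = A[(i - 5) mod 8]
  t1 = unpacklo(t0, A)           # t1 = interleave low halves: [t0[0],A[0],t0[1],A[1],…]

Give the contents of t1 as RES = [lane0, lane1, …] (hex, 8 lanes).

RES = [0xde, 0x53, 0x1f, 0x47, 0x7f, 0xcb, 0xbc, 0xde]

  t0: de 1f 7f bc 1c 53 47 cb
  t1: de 53 1f 47 7f cb bc de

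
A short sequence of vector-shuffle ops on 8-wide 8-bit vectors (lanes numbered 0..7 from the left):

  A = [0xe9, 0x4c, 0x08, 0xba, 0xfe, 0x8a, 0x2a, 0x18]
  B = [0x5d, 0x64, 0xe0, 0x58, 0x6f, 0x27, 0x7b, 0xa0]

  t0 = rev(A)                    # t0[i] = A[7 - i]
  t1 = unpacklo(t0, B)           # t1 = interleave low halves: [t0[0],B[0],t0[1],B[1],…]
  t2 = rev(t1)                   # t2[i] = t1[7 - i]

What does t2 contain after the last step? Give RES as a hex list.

RES = [ 0x58  0xfe  0xe0  0x8a  0x64  0x2a  0x5d  0x18 ]

→ t0 |18|2a|8a|fe|ba|08|4c|e9|
→ t1 |18|5d|2a|64|8a|e0|fe|58|
→ t2 |58|fe|e0|8a|64|2a|5d|18|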